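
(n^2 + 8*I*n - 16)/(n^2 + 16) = (n + 4*I)/(n - 4*I)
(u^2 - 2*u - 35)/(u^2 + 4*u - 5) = (u - 7)/(u - 1)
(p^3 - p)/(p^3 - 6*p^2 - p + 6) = p/(p - 6)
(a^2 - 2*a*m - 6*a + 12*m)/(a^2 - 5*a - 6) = (a - 2*m)/(a + 1)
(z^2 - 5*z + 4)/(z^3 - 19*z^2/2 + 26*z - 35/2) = 2*(z - 4)/(2*z^2 - 17*z + 35)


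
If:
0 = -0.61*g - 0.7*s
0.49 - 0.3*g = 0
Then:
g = 1.63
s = -1.42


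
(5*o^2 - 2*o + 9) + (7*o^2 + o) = 12*o^2 - o + 9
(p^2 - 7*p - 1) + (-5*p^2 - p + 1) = -4*p^2 - 8*p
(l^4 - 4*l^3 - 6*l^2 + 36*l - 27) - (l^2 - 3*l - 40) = l^4 - 4*l^3 - 7*l^2 + 39*l + 13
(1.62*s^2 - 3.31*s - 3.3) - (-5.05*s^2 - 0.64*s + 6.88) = 6.67*s^2 - 2.67*s - 10.18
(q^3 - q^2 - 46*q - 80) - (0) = q^3 - q^2 - 46*q - 80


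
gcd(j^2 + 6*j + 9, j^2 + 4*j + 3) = j + 3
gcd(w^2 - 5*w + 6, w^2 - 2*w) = w - 2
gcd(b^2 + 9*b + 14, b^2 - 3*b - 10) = b + 2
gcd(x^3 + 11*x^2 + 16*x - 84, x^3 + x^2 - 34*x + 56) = x^2 + 5*x - 14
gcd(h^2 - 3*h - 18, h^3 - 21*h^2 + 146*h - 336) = h - 6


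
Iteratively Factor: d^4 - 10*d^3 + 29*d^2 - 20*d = (d - 1)*(d^3 - 9*d^2 + 20*d) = (d - 5)*(d - 1)*(d^2 - 4*d) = (d - 5)*(d - 4)*(d - 1)*(d)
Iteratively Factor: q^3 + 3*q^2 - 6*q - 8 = (q + 1)*(q^2 + 2*q - 8) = (q + 1)*(q + 4)*(q - 2)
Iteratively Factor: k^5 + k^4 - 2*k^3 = (k)*(k^4 + k^3 - 2*k^2) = k*(k - 1)*(k^3 + 2*k^2) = k^2*(k - 1)*(k^2 + 2*k) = k^2*(k - 1)*(k + 2)*(k)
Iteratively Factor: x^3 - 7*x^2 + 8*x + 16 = (x + 1)*(x^2 - 8*x + 16) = (x - 4)*(x + 1)*(x - 4)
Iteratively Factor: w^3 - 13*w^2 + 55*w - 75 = (w - 5)*(w^2 - 8*w + 15) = (w - 5)^2*(w - 3)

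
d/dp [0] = 0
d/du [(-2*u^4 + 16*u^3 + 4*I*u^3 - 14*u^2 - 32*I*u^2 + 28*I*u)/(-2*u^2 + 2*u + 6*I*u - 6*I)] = (2*u^3 + u^2*(-7 - 11*I) + u*(-12 + 42*I) + 42)/(u^2 - 6*I*u - 9)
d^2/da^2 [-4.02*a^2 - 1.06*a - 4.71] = -8.04000000000000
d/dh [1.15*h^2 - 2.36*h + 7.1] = 2.3*h - 2.36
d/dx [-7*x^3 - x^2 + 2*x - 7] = -21*x^2 - 2*x + 2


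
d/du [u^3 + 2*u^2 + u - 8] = 3*u^2 + 4*u + 1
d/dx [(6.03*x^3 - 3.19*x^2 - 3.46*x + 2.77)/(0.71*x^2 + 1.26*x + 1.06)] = (4.2813*x^4 + 15.1956*x^3 + 17.6126*x^2 - 10.6962*x - 7.1578)/(0.5041*x^4 + 1.7892*x^3 + 3.0928*x^2 + 2.6712*x + 1.1236)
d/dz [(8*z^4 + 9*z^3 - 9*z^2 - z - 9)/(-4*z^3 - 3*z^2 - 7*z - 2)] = (-32*z^6 - 48*z^5 - 231*z^4 - 198*z^3 - 102*z^2 - 18*z - 61)/(16*z^6 + 24*z^5 + 65*z^4 + 58*z^3 + 61*z^2 + 28*z + 4)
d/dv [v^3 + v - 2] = 3*v^2 + 1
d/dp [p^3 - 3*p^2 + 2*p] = 3*p^2 - 6*p + 2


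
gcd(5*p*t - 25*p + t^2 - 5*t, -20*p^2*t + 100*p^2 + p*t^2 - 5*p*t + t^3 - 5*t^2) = 5*p*t - 25*p + t^2 - 5*t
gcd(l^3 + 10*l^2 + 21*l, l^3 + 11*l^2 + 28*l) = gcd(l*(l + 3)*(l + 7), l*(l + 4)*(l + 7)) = l^2 + 7*l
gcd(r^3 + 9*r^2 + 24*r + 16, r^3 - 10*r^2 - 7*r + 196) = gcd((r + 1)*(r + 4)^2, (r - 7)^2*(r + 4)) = r + 4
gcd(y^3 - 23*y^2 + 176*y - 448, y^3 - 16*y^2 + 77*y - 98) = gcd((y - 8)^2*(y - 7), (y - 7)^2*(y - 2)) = y - 7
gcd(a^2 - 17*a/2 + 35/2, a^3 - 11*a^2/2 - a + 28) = a - 7/2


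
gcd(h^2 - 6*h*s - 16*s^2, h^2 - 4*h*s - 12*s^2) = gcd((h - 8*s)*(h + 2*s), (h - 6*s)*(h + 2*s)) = h + 2*s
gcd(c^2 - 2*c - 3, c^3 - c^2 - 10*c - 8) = c + 1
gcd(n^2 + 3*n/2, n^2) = n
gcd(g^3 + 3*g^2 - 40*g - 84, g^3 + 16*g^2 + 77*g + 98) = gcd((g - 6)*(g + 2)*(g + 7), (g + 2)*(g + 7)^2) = g^2 + 9*g + 14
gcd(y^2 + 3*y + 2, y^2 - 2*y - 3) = y + 1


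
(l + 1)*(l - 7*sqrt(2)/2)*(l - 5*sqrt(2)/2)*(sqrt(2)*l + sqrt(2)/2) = sqrt(2)*l^4 - 12*l^3 + 3*sqrt(2)*l^3/2 - 18*l^2 + 18*sqrt(2)*l^2 - 6*l + 105*sqrt(2)*l/4 + 35*sqrt(2)/4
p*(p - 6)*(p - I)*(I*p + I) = I*p^4 + p^3 - 5*I*p^3 - 5*p^2 - 6*I*p^2 - 6*p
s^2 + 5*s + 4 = (s + 1)*(s + 4)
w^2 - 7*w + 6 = (w - 6)*(w - 1)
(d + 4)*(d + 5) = d^2 + 9*d + 20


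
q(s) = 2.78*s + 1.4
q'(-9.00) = 2.78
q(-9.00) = -23.62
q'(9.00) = 2.78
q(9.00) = 26.42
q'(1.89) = 2.78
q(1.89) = 6.65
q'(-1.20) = 2.78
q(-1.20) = -1.94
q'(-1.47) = 2.78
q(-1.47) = -2.69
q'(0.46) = 2.78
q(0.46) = 2.68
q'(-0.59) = 2.78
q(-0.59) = -0.24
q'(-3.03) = 2.78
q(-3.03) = -7.02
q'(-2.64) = 2.78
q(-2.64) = -5.94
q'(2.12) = 2.78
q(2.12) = 7.29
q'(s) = 2.78000000000000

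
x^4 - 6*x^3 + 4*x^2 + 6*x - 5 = (x - 5)*(x - 1)^2*(x + 1)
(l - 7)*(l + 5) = l^2 - 2*l - 35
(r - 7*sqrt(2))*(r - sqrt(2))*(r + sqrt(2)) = r^3 - 7*sqrt(2)*r^2 - 2*r + 14*sqrt(2)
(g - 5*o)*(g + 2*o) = g^2 - 3*g*o - 10*o^2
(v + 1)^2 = v^2 + 2*v + 1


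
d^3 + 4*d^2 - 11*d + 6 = (d - 1)^2*(d + 6)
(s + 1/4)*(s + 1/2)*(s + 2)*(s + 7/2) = s^4 + 25*s^3/4 + 45*s^2/4 + 95*s/16 + 7/8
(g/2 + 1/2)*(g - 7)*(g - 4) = g^3/2 - 5*g^2 + 17*g/2 + 14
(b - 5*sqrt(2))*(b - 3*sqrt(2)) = b^2 - 8*sqrt(2)*b + 30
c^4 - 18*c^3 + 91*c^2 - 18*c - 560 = (c - 8)*(c - 7)*(c - 5)*(c + 2)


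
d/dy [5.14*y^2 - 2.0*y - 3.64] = 10.28*y - 2.0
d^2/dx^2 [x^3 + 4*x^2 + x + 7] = 6*x + 8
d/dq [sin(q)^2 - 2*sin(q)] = 2*(sin(q) - 1)*cos(q)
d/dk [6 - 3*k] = -3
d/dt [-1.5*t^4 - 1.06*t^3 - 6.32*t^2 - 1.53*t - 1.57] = -6.0*t^3 - 3.18*t^2 - 12.64*t - 1.53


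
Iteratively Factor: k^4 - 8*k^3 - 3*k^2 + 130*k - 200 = (k - 2)*(k^3 - 6*k^2 - 15*k + 100) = (k - 5)*(k - 2)*(k^2 - k - 20) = (k - 5)^2*(k - 2)*(k + 4)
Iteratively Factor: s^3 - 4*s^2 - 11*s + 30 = (s - 2)*(s^2 - 2*s - 15) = (s - 2)*(s + 3)*(s - 5)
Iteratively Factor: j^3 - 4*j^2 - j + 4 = (j - 1)*(j^2 - 3*j - 4) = (j - 4)*(j - 1)*(j + 1)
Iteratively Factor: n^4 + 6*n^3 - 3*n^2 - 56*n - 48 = (n - 3)*(n^3 + 9*n^2 + 24*n + 16) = (n - 3)*(n + 4)*(n^2 + 5*n + 4) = (n - 3)*(n + 4)^2*(n + 1)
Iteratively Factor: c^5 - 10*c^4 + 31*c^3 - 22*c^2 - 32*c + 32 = (c - 4)*(c^4 - 6*c^3 + 7*c^2 + 6*c - 8) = (c - 4)*(c - 2)*(c^3 - 4*c^2 - c + 4) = (c - 4)*(c - 2)*(c - 1)*(c^2 - 3*c - 4) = (c - 4)^2*(c - 2)*(c - 1)*(c + 1)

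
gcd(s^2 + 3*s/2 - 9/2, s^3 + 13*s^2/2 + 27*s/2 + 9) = s + 3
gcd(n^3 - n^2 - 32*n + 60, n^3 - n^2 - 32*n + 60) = n^3 - n^2 - 32*n + 60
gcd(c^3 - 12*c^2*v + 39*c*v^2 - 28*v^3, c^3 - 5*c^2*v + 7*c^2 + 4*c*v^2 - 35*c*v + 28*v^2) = c^2 - 5*c*v + 4*v^2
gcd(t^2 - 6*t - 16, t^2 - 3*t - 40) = t - 8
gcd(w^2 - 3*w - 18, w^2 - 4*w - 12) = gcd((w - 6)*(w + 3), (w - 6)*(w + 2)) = w - 6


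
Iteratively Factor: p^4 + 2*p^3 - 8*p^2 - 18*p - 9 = (p + 1)*(p^3 + p^2 - 9*p - 9) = (p + 1)^2*(p^2 - 9) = (p + 1)^2*(p + 3)*(p - 3)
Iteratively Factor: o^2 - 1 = (o - 1)*(o + 1)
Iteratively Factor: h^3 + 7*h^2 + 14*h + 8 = (h + 2)*(h^2 + 5*h + 4) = (h + 2)*(h + 4)*(h + 1)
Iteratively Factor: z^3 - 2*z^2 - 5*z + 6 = (z - 1)*(z^2 - z - 6) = (z - 3)*(z - 1)*(z + 2)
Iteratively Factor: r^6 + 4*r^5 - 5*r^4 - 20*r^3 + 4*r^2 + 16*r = (r - 2)*(r^5 + 6*r^4 + 7*r^3 - 6*r^2 - 8*r) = (r - 2)*(r + 2)*(r^4 + 4*r^3 - r^2 - 4*r) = (r - 2)*(r - 1)*(r + 2)*(r^3 + 5*r^2 + 4*r) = r*(r - 2)*(r - 1)*(r + 2)*(r^2 + 5*r + 4) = r*(r - 2)*(r - 1)*(r + 1)*(r + 2)*(r + 4)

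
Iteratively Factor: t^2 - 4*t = (t - 4)*(t)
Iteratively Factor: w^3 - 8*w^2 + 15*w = (w)*(w^2 - 8*w + 15) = w*(w - 5)*(w - 3)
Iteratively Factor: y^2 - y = (y - 1)*(y)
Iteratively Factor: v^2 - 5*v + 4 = (v - 4)*(v - 1)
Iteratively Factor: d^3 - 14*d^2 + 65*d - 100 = (d - 4)*(d^2 - 10*d + 25) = (d - 5)*(d - 4)*(d - 5)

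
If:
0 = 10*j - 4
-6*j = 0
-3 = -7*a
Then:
No Solution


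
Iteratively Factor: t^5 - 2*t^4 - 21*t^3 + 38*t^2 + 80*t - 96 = (t - 4)*(t^4 + 2*t^3 - 13*t^2 - 14*t + 24) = (t - 4)*(t - 3)*(t^3 + 5*t^2 + 2*t - 8) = (t - 4)*(t - 3)*(t + 2)*(t^2 + 3*t - 4) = (t - 4)*(t - 3)*(t - 1)*(t + 2)*(t + 4)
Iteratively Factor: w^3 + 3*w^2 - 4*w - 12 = (w - 2)*(w^2 + 5*w + 6) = (w - 2)*(w + 2)*(w + 3)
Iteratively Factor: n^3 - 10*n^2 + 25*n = (n)*(n^2 - 10*n + 25) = n*(n - 5)*(n - 5)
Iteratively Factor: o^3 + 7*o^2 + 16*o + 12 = (o + 2)*(o^2 + 5*o + 6) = (o + 2)*(o + 3)*(o + 2)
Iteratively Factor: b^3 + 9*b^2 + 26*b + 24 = (b + 2)*(b^2 + 7*b + 12) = (b + 2)*(b + 4)*(b + 3)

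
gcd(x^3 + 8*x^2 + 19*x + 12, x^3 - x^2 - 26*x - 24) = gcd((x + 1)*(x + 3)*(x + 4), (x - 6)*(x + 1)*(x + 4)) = x^2 + 5*x + 4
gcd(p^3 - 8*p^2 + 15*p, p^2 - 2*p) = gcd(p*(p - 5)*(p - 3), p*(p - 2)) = p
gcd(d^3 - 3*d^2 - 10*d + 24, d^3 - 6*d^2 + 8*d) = d^2 - 6*d + 8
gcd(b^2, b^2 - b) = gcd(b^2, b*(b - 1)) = b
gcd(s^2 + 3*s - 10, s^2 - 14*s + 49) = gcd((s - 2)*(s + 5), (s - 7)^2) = 1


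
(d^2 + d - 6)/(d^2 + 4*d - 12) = (d + 3)/(d + 6)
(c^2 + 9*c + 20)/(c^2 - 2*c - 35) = (c + 4)/(c - 7)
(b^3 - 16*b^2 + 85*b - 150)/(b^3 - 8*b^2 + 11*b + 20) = (b^2 - 11*b + 30)/(b^2 - 3*b - 4)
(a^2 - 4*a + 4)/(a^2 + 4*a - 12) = (a - 2)/(a + 6)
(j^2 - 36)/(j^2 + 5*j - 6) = (j - 6)/(j - 1)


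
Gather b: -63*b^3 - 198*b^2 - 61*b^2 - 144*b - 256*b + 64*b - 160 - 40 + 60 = -63*b^3 - 259*b^2 - 336*b - 140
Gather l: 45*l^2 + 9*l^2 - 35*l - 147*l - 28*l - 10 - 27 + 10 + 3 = 54*l^2 - 210*l - 24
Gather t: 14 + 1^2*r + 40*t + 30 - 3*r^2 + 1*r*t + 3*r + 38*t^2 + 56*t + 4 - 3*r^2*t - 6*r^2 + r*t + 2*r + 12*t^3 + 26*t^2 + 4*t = -9*r^2 + 6*r + 12*t^3 + 64*t^2 + t*(-3*r^2 + 2*r + 100) + 48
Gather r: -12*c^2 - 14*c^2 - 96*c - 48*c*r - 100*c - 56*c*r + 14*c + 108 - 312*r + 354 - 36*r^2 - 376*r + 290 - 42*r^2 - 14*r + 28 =-26*c^2 - 182*c - 78*r^2 + r*(-104*c - 702) + 780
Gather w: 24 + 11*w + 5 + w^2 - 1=w^2 + 11*w + 28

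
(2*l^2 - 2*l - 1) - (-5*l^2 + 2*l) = 7*l^2 - 4*l - 1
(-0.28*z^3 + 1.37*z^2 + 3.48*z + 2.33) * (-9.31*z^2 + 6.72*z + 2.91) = 2.6068*z^5 - 14.6363*z^4 - 24.0072*z^3 + 5.68*z^2 + 25.7844*z + 6.7803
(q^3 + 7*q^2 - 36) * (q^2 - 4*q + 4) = q^5 + 3*q^4 - 24*q^3 - 8*q^2 + 144*q - 144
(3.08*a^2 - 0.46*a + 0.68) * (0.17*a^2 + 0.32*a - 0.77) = 0.5236*a^4 + 0.9074*a^3 - 2.4032*a^2 + 0.5718*a - 0.5236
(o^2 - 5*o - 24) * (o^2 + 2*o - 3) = o^4 - 3*o^3 - 37*o^2 - 33*o + 72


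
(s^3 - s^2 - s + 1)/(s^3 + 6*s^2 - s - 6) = (s - 1)/(s + 6)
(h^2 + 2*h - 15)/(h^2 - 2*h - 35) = (h - 3)/(h - 7)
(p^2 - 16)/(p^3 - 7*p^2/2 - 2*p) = 2*(p + 4)/(p*(2*p + 1))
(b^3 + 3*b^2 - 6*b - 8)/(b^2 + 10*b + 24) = (b^2 - b - 2)/(b + 6)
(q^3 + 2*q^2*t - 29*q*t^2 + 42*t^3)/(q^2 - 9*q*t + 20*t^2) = (q^3 + 2*q^2*t - 29*q*t^2 + 42*t^3)/(q^2 - 9*q*t + 20*t^2)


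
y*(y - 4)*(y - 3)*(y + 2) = y^4 - 5*y^3 - 2*y^2 + 24*y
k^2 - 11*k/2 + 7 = (k - 7/2)*(k - 2)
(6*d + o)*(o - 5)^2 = 6*d*o^2 - 60*d*o + 150*d + o^3 - 10*o^2 + 25*o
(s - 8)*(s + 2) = s^2 - 6*s - 16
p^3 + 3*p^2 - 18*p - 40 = (p - 4)*(p + 2)*(p + 5)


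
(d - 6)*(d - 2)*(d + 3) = d^3 - 5*d^2 - 12*d + 36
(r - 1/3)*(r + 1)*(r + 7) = r^3 + 23*r^2/3 + 13*r/3 - 7/3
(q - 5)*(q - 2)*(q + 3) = q^3 - 4*q^2 - 11*q + 30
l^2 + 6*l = l*(l + 6)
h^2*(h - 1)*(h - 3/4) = h^4 - 7*h^3/4 + 3*h^2/4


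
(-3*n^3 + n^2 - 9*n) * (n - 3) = -3*n^4 + 10*n^3 - 12*n^2 + 27*n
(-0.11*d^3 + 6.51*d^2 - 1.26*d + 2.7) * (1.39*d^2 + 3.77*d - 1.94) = -0.1529*d^5 + 8.6342*d^4 + 23.0047*d^3 - 13.6266*d^2 + 12.6234*d - 5.238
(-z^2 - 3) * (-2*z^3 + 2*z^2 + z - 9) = 2*z^5 - 2*z^4 + 5*z^3 + 3*z^2 - 3*z + 27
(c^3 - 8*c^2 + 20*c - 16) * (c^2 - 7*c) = c^5 - 15*c^4 + 76*c^3 - 156*c^2 + 112*c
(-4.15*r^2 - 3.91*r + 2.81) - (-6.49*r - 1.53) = -4.15*r^2 + 2.58*r + 4.34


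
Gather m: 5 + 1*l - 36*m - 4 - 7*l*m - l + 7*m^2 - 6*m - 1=7*m^2 + m*(-7*l - 42)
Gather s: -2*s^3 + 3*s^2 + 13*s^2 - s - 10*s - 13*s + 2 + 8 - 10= -2*s^3 + 16*s^2 - 24*s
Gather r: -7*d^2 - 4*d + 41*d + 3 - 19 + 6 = -7*d^2 + 37*d - 10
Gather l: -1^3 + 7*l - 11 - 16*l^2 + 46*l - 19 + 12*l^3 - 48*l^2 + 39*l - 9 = 12*l^3 - 64*l^2 + 92*l - 40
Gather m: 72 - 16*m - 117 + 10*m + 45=-6*m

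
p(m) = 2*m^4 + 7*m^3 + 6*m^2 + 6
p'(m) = 8*m^3 + 21*m^2 + 12*m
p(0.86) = 15.98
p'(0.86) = 30.94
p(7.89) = 11568.34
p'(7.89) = 5331.33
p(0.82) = 14.80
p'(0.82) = 28.37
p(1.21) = 31.47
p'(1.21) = 59.44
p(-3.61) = 94.54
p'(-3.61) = -146.01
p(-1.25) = 6.59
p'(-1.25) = 2.19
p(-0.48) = 6.71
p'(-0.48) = -1.81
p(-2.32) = 8.82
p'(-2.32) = -14.71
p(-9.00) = 8511.00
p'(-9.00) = -4239.00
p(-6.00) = 1302.00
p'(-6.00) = -1044.00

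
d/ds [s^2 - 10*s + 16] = 2*s - 10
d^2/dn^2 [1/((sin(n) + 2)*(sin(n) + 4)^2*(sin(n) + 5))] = (-16*sin(n)^6 - 217*sin(n)^5 - 997*sin(n)^4 - 1440*sin(n)^3 + 1552*sin(n)^2 + 5440*sin(n) + 2968)/((sin(n) + 2)^3*(sin(n) + 4)^4*(sin(n) + 5)^3)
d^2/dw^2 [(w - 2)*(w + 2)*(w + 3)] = 6*w + 6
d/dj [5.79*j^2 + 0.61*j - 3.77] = 11.58*j + 0.61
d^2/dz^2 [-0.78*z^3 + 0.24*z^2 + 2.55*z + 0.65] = 0.48 - 4.68*z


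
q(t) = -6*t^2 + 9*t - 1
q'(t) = 9 - 12*t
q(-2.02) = -43.66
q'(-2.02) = 33.24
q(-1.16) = -19.51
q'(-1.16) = 22.92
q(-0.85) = -12.98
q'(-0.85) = 19.20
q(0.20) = 0.56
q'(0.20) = 6.60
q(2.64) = -19.06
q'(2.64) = -22.68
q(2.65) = -19.28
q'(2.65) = -22.80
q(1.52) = -1.18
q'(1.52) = -9.24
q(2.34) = -12.79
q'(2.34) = -19.08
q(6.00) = -163.00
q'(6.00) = -63.00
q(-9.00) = -568.00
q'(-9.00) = 117.00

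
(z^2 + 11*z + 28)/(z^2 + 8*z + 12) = (z^2 + 11*z + 28)/(z^2 + 8*z + 12)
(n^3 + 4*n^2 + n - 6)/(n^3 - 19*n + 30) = (n^3 + 4*n^2 + n - 6)/(n^3 - 19*n + 30)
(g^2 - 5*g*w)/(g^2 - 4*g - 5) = g*(-g + 5*w)/(-g^2 + 4*g + 5)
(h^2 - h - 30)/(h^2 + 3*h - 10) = (h - 6)/(h - 2)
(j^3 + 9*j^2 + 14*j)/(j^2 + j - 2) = j*(j + 7)/(j - 1)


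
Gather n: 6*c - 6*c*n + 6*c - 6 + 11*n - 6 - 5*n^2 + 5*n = 12*c - 5*n^2 + n*(16 - 6*c) - 12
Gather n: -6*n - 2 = -6*n - 2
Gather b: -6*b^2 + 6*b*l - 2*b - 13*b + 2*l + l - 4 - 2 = -6*b^2 + b*(6*l - 15) + 3*l - 6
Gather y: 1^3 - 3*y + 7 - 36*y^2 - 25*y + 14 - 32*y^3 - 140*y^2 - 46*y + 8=-32*y^3 - 176*y^2 - 74*y + 30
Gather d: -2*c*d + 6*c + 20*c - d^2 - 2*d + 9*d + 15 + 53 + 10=26*c - d^2 + d*(7 - 2*c) + 78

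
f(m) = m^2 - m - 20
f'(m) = 2*m - 1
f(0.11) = -20.10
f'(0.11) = -0.78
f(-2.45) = -11.55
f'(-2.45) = -5.90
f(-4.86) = 8.48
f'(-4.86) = -10.72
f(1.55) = -19.15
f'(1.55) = 2.10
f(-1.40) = -16.64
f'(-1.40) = -3.80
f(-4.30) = 2.79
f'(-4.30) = -9.60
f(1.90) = -18.29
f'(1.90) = 2.80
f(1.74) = -18.71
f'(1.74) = 2.48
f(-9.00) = 70.00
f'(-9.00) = -19.00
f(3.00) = -14.00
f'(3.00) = 5.00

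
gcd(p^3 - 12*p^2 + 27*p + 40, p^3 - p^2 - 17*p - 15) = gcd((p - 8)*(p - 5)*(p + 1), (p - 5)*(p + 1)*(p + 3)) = p^2 - 4*p - 5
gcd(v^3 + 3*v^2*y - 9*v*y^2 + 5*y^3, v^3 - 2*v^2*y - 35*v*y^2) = v + 5*y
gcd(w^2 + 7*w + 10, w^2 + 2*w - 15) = w + 5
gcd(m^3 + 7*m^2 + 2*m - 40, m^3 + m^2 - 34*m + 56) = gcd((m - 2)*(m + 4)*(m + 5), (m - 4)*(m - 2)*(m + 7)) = m - 2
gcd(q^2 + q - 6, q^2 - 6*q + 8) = q - 2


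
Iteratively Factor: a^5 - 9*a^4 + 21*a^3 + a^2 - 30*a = (a - 5)*(a^4 - 4*a^3 + a^2 + 6*a) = (a - 5)*(a + 1)*(a^3 - 5*a^2 + 6*a) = (a - 5)*(a - 2)*(a + 1)*(a^2 - 3*a) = a*(a - 5)*(a - 2)*(a + 1)*(a - 3)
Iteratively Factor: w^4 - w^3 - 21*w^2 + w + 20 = (w - 1)*(w^3 - 21*w - 20) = (w - 1)*(w + 1)*(w^2 - w - 20) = (w - 5)*(w - 1)*(w + 1)*(w + 4)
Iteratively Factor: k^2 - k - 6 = (k - 3)*(k + 2)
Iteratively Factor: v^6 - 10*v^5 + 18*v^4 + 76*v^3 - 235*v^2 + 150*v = (v - 5)*(v^5 - 5*v^4 - 7*v^3 + 41*v^2 - 30*v) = (v - 5)*(v - 2)*(v^4 - 3*v^3 - 13*v^2 + 15*v) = (v - 5)^2*(v - 2)*(v^3 + 2*v^2 - 3*v) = v*(v - 5)^2*(v - 2)*(v^2 + 2*v - 3) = v*(v - 5)^2*(v - 2)*(v - 1)*(v + 3)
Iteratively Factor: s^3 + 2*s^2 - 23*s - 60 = (s + 3)*(s^2 - s - 20) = (s + 3)*(s + 4)*(s - 5)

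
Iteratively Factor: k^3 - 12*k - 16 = (k + 2)*(k^2 - 2*k - 8) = (k - 4)*(k + 2)*(k + 2)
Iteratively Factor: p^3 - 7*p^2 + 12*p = (p)*(p^2 - 7*p + 12) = p*(p - 3)*(p - 4)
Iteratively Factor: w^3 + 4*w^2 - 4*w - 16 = (w + 2)*(w^2 + 2*w - 8) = (w + 2)*(w + 4)*(w - 2)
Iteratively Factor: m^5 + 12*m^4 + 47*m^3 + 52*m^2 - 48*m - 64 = (m - 1)*(m^4 + 13*m^3 + 60*m^2 + 112*m + 64) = (m - 1)*(m + 4)*(m^3 + 9*m^2 + 24*m + 16) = (m - 1)*(m + 4)^2*(m^2 + 5*m + 4) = (m - 1)*(m + 1)*(m + 4)^2*(m + 4)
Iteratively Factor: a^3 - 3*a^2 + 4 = (a + 1)*(a^2 - 4*a + 4) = (a - 2)*(a + 1)*(a - 2)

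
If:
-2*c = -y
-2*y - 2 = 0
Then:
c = -1/2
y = -1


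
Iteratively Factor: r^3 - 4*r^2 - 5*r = (r - 5)*(r^2 + r) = r*(r - 5)*(r + 1)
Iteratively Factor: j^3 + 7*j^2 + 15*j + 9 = (j + 3)*(j^2 + 4*j + 3) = (j + 3)^2*(j + 1)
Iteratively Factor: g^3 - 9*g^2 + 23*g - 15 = (g - 5)*(g^2 - 4*g + 3) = (g - 5)*(g - 1)*(g - 3)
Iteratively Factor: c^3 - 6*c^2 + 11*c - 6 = (c - 2)*(c^2 - 4*c + 3) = (c - 2)*(c - 1)*(c - 3)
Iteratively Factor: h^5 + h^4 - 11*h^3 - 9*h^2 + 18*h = (h + 3)*(h^4 - 2*h^3 - 5*h^2 + 6*h) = (h - 3)*(h + 3)*(h^3 + h^2 - 2*h) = (h - 3)*(h - 1)*(h + 3)*(h^2 + 2*h) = h*(h - 3)*(h - 1)*(h + 3)*(h + 2)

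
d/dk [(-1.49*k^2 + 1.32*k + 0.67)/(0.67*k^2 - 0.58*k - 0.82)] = (-0.0202*k^2 + 1.5458*k - 0.6938)/(0.4489*k^4 - 0.7772*k^3 - 0.7624*k^2 + 0.9512*k + 0.6724)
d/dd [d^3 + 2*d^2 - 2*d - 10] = 3*d^2 + 4*d - 2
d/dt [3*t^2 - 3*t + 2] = 6*t - 3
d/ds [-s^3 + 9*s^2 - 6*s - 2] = -3*s^2 + 18*s - 6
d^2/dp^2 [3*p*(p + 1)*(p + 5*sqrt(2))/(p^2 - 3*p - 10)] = 12*(11*p^3 + 10*sqrt(2)*p^3 + 60*p^2 + 75*sqrt(2)*p^2 + 75*sqrt(2)*p + 150*p + 50 + 175*sqrt(2))/(p^6 - 9*p^5 - 3*p^4 + 153*p^3 + 30*p^2 - 900*p - 1000)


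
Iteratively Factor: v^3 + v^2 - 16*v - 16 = (v + 1)*(v^2 - 16) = (v + 1)*(v + 4)*(v - 4)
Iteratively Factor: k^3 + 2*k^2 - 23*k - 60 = (k - 5)*(k^2 + 7*k + 12) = (k - 5)*(k + 3)*(k + 4)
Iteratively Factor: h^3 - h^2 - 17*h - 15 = (h + 1)*(h^2 - 2*h - 15) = (h - 5)*(h + 1)*(h + 3)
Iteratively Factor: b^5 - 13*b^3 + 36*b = (b + 2)*(b^4 - 2*b^3 - 9*b^2 + 18*b) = (b - 3)*(b + 2)*(b^3 + b^2 - 6*b) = b*(b - 3)*(b + 2)*(b^2 + b - 6) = b*(b - 3)*(b - 2)*(b + 2)*(b + 3)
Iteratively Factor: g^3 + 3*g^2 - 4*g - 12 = (g + 3)*(g^2 - 4) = (g - 2)*(g + 3)*(g + 2)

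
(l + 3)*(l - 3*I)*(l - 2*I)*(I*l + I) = I*l^4 + 5*l^3 + 4*I*l^3 + 20*l^2 - 3*I*l^2 + 15*l - 24*I*l - 18*I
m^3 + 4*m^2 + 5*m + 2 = (m + 1)^2*(m + 2)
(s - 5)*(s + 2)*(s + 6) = s^3 + 3*s^2 - 28*s - 60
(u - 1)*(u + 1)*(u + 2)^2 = u^4 + 4*u^3 + 3*u^2 - 4*u - 4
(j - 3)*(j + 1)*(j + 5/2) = j^3 + j^2/2 - 8*j - 15/2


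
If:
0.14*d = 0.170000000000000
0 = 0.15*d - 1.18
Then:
No Solution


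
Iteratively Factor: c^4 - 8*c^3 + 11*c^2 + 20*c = (c - 5)*(c^3 - 3*c^2 - 4*c) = (c - 5)*(c - 4)*(c^2 + c) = c*(c - 5)*(c - 4)*(c + 1)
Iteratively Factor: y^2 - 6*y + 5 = (y - 5)*(y - 1)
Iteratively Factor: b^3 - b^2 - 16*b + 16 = (b + 4)*(b^2 - 5*b + 4) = (b - 4)*(b + 4)*(b - 1)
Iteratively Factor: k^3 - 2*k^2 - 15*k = (k)*(k^2 - 2*k - 15) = k*(k + 3)*(k - 5)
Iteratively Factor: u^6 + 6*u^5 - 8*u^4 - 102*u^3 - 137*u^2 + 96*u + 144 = (u + 3)*(u^5 + 3*u^4 - 17*u^3 - 51*u^2 + 16*u + 48) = (u + 3)*(u + 4)*(u^4 - u^3 - 13*u^2 + u + 12) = (u + 3)^2*(u + 4)*(u^3 - 4*u^2 - u + 4) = (u - 1)*(u + 3)^2*(u + 4)*(u^2 - 3*u - 4) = (u - 1)*(u + 1)*(u + 3)^2*(u + 4)*(u - 4)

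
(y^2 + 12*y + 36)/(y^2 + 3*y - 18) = (y + 6)/(y - 3)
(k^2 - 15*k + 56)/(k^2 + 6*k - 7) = (k^2 - 15*k + 56)/(k^2 + 6*k - 7)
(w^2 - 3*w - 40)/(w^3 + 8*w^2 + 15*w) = (w - 8)/(w*(w + 3))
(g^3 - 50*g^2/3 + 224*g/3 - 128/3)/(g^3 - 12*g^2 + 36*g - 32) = (3*g^2 - 26*g + 16)/(3*(g^2 - 4*g + 4))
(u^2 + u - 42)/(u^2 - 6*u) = (u + 7)/u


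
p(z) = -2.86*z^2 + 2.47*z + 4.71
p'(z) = 2.47 - 5.72*z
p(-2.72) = -23.17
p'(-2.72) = 18.03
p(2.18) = -3.50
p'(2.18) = -10.00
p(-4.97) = -78.21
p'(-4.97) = 30.90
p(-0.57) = 2.37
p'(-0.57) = 5.73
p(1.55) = 1.67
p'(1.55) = -6.40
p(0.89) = 4.64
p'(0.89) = -2.62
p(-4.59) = -66.88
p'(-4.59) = 28.72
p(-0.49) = 2.81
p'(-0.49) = 5.27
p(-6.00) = -113.07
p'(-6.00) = 36.79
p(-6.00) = -113.07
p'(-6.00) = 36.79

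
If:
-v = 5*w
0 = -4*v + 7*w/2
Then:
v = 0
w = 0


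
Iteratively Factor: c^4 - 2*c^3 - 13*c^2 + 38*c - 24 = (c - 2)*(c^3 - 13*c + 12) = (c - 2)*(c + 4)*(c^2 - 4*c + 3) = (c - 3)*(c - 2)*(c + 4)*(c - 1)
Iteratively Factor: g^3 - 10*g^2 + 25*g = (g - 5)*(g^2 - 5*g) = g*(g - 5)*(g - 5)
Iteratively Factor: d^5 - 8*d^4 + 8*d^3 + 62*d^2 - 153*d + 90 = (d - 5)*(d^4 - 3*d^3 - 7*d^2 + 27*d - 18) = (d - 5)*(d + 3)*(d^3 - 6*d^2 + 11*d - 6) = (d - 5)*(d - 3)*(d + 3)*(d^2 - 3*d + 2) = (d - 5)*(d - 3)*(d - 1)*(d + 3)*(d - 2)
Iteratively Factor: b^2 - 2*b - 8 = (b + 2)*(b - 4)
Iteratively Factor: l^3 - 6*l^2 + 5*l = (l - 1)*(l^2 - 5*l) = l*(l - 1)*(l - 5)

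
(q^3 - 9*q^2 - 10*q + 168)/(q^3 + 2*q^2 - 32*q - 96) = (q - 7)/(q + 4)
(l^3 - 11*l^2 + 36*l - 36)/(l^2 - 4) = (l^2 - 9*l + 18)/(l + 2)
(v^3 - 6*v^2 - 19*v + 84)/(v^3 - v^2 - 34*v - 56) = (v - 3)/(v + 2)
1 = 1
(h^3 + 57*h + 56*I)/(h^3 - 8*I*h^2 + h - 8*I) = (h + 7*I)/(h - I)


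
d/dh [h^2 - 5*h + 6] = 2*h - 5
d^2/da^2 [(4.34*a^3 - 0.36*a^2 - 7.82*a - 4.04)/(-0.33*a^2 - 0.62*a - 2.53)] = (-4.44089209850063e-16*a^5 - 1.77635683940025e-15*a^4 + 5.466224*a^3 - 40.009992*a^2 - 200.89344*a - 23.564296)/(0.035937*a^6 + 0.202554*a^5 + 1.207107*a^4 + 3.344156*a^3 + 9.254487*a^2 + 11.905674*a + 16.194277)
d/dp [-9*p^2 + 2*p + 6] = 2 - 18*p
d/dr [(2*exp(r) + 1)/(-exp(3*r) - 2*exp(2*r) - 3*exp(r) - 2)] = (4*exp(3*r) + 7*exp(2*r) + 4*exp(r) - 1)*exp(r)/(exp(6*r) + 4*exp(5*r) + 10*exp(4*r) + 16*exp(3*r) + 17*exp(2*r) + 12*exp(r) + 4)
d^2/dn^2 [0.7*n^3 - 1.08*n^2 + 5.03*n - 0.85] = 4.2*n - 2.16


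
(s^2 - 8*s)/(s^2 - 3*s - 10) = s*(8 - s)/(-s^2 + 3*s + 10)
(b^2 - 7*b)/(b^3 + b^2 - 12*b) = (b - 7)/(b^2 + b - 12)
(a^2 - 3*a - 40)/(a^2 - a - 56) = (a + 5)/(a + 7)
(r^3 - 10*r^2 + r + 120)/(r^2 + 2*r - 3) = (r^2 - 13*r + 40)/(r - 1)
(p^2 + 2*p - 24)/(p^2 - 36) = (p - 4)/(p - 6)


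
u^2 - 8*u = u*(u - 8)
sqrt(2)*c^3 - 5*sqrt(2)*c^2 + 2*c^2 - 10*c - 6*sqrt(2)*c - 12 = (c - 6)*(c + sqrt(2))*(sqrt(2)*c + sqrt(2))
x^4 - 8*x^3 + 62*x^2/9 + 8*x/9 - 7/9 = (x - 7)*(x - 1)*(x - 1/3)*(x + 1/3)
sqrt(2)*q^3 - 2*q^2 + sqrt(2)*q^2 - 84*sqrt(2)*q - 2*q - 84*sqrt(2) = (q - 7*sqrt(2))*(q + 6*sqrt(2))*(sqrt(2)*q + sqrt(2))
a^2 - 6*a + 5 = (a - 5)*(a - 1)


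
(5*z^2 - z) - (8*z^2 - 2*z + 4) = -3*z^2 + z - 4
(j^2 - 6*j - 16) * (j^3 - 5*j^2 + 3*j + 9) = j^5 - 11*j^4 + 17*j^3 + 71*j^2 - 102*j - 144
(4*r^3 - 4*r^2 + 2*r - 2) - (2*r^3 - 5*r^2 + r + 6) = 2*r^3 + r^2 + r - 8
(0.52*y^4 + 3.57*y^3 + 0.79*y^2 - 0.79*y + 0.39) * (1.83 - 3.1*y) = -1.612*y^5 - 10.1154*y^4 + 4.0841*y^3 + 3.8947*y^2 - 2.6547*y + 0.7137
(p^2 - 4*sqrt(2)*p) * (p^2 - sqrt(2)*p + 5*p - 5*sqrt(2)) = p^4 - 5*sqrt(2)*p^3 + 5*p^3 - 25*sqrt(2)*p^2 + 8*p^2 + 40*p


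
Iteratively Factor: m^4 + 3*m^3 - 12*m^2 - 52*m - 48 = (m - 4)*(m^3 + 7*m^2 + 16*m + 12) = (m - 4)*(m + 3)*(m^2 + 4*m + 4) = (m - 4)*(m + 2)*(m + 3)*(m + 2)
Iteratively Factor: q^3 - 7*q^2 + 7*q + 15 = (q - 5)*(q^2 - 2*q - 3) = (q - 5)*(q + 1)*(q - 3)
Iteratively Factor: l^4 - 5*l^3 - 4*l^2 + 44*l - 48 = (l + 3)*(l^3 - 8*l^2 + 20*l - 16) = (l - 2)*(l + 3)*(l^2 - 6*l + 8) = (l - 4)*(l - 2)*(l + 3)*(l - 2)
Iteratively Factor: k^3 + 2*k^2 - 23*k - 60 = (k + 4)*(k^2 - 2*k - 15) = (k - 5)*(k + 4)*(k + 3)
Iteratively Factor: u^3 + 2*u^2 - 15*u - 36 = (u + 3)*(u^2 - u - 12) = (u + 3)^2*(u - 4)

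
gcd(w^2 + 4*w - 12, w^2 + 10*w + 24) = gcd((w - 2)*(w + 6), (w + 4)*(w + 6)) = w + 6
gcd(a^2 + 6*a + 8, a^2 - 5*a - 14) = a + 2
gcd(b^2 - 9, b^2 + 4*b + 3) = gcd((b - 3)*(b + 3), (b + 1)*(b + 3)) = b + 3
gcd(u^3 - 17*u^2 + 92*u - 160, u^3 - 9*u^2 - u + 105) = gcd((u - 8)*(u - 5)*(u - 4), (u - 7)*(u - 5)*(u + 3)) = u - 5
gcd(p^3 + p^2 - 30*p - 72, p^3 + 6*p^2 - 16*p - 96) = p + 4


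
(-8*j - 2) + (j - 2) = -7*j - 4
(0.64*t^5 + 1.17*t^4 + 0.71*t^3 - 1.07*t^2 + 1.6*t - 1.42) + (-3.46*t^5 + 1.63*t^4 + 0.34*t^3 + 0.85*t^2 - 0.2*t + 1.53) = -2.82*t^5 + 2.8*t^4 + 1.05*t^3 - 0.22*t^2 + 1.4*t + 0.11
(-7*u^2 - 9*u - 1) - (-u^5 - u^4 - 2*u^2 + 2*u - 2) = u^5 + u^4 - 5*u^2 - 11*u + 1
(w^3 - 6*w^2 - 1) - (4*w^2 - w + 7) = w^3 - 10*w^2 + w - 8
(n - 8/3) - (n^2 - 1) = -n^2 + n - 5/3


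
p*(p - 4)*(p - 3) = p^3 - 7*p^2 + 12*p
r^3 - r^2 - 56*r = r*(r - 8)*(r + 7)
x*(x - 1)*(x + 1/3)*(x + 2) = x^4 + 4*x^3/3 - 5*x^2/3 - 2*x/3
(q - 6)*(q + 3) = q^2 - 3*q - 18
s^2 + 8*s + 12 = (s + 2)*(s + 6)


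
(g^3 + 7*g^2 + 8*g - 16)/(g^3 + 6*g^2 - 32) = (g - 1)/(g - 2)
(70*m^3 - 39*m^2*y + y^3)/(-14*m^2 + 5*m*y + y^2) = -5*m + y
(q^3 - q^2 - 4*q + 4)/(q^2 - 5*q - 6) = (-q^3 + q^2 + 4*q - 4)/(-q^2 + 5*q + 6)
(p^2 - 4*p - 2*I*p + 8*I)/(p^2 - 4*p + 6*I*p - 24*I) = (p - 2*I)/(p + 6*I)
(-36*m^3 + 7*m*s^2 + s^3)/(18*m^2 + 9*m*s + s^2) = -2*m + s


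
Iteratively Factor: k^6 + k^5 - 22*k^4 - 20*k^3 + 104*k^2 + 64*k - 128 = (k - 1)*(k^5 + 2*k^4 - 20*k^3 - 40*k^2 + 64*k + 128) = (k - 1)*(k + 4)*(k^4 - 2*k^3 - 12*k^2 + 8*k + 32) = (k - 4)*(k - 1)*(k + 4)*(k^3 + 2*k^2 - 4*k - 8) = (k - 4)*(k - 2)*(k - 1)*(k + 4)*(k^2 + 4*k + 4) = (k - 4)*(k - 2)*(k - 1)*(k + 2)*(k + 4)*(k + 2)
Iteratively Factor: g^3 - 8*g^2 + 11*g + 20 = (g - 5)*(g^2 - 3*g - 4) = (g - 5)*(g + 1)*(g - 4)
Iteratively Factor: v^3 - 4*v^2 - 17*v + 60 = (v + 4)*(v^2 - 8*v + 15) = (v - 3)*(v + 4)*(v - 5)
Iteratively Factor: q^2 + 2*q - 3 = (q + 3)*(q - 1)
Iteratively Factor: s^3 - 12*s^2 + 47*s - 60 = (s - 5)*(s^2 - 7*s + 12) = (s - 5)*(s - 4)*(s - 3)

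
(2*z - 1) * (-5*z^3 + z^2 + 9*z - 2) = -10*z^4 + 7*z^3 + 17*z^2 - 13*z + 2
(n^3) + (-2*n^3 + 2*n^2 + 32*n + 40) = -n^3 + 2*n^2 + 32*n + 40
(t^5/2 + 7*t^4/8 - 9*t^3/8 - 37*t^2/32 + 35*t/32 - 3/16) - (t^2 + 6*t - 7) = t^5/2 + 7*t^4/8 - 9*t^3/8 - 69*t^2/32 - 157*t/32 + 109/16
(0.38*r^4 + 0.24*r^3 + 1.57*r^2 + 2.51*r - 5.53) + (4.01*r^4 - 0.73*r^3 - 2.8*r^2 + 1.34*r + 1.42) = 4.39*r^4 - 0.49*r^3 - 1.23*r^2 + 3.85*r - 4.11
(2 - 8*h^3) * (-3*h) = 24*h^4 - 6*h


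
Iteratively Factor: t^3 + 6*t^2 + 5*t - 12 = (t + 4)*(t^2 + 2*t - 3) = (t - 1)*(t + 4)*(t + 3)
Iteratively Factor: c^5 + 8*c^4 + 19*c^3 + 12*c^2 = (c + 3)*(c^4 + 5*c^3 + 4*c^2) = c*(c + 3)*(c^3 + 5*c^2 + 4*c) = c*(c + 1)*(c + 3)*(c^2 + 4*c) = c^2*(c + 1)*(c + 3)*(c + 4)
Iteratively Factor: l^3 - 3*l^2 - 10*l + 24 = (l + 3)*(l^2 - 6*l + 8) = (l - 2)*(l + 3)*(l - 4)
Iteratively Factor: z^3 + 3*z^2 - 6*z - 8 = (z + 4)*(z^2 - z - 2) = (z - 2)*(z + 4)*(z + 1)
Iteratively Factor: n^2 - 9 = (n + 3)*(n - 3)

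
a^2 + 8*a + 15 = (a + 3)*(a + 5)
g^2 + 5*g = g*(g + 5)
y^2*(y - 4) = y^3 - 4*y^2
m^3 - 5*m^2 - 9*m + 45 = (m - 5)*(m - 3)*(m + 3)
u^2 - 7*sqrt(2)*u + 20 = (u - 5*sqrt(2))*(u - 2*sqrt(2))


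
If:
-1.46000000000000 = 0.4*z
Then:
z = -3.65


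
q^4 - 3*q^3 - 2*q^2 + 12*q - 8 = (q - 2)^2*(q - 1)*(q + 2)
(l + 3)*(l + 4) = l^2 + 7*l + 12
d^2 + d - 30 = (d - 5)*(d + 6)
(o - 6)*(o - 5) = o^2 - 11*o + 30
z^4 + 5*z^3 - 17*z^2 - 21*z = z*(z - 3)*(z + 1)*(z + 7)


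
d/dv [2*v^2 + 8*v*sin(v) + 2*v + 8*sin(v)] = 8*v*cos(v) + 4*v + 8*sqrt(2)*sin(v + pi/4) + 2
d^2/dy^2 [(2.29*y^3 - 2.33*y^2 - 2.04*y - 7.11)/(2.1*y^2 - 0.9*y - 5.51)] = (-2.8421709430404e-14*y^5 + 1.4210854715202e-14*y^4 + 29.90478*y^3 - 281.75652*y^2 + 356.146134*y - 297.303166)/(9.261*y^6 - 11.907*y^5 - 67.7943*y^4 + 61.7544*y^3 + 177.87933*y^2 - 81.97227*y - 167.284151)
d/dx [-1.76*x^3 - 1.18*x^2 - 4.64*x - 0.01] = -5.28*x^2 - 2.36*x - 4.64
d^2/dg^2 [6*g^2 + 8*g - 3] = 12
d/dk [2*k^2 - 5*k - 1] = 4*k - 5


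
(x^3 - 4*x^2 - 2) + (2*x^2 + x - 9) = x^3 - 2*x^2 + x - 11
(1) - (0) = 1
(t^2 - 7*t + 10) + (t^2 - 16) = 2*t^2 - 7*t - 6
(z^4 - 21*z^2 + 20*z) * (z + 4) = z^5 + 4*z^4 - 21*z^3 - 64*z^2 + 80*z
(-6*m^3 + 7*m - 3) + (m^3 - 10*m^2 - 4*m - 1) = -5*m^3 - 10*m^2 + 3*m - 4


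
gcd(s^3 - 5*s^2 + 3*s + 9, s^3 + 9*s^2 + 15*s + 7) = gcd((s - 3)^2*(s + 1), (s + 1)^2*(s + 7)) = s + 1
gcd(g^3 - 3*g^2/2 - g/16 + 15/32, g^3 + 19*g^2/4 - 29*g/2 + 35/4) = g - 5/4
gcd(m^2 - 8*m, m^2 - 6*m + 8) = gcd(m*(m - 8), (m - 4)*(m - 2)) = 1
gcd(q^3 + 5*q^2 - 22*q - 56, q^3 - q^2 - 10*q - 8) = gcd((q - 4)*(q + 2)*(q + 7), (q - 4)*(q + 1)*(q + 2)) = q^2 - 2*q - 8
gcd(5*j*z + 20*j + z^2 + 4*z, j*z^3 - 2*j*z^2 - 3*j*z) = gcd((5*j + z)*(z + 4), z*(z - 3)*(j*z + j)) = 1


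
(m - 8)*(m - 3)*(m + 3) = m^3 - 8*m^2 - 9*m + 72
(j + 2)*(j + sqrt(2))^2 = j^3 + 2*j^2 + 2*sqrt(2)*j^2 + 2*j + 4*sqrt(2)*j + 4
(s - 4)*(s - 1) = s^2 - 5*s + 4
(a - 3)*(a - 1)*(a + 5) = a^3 + a^2 - 17*a + 15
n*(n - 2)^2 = n^3 - 4*n^2 + 4*n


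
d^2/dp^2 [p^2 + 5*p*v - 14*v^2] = 2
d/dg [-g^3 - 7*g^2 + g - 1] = -3*g^2 - 14*g + 1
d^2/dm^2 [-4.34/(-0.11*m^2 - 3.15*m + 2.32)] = (-0.105028*m^2 - 3.00762*m + 4.34*(0.22*m + 3.15)*(0.44*m + 6.3) + 2.215136)/(0.11*m^2 + 3.15*m - 2.32)^3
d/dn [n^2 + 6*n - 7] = 2*n + 6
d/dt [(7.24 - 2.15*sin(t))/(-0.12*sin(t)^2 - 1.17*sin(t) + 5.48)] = (-0.258*sin(t)^2 + 1.7376*sin(t) - 3.3112)*cos(t)/(0.0144*sin(t)^4 + 0.2808*sin(t)^3 + 0.0536999999999996*sin(t)^2 - 12.8232*sin(t) + 30.0304)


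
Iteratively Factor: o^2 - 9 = (o - 3)*(o + 3)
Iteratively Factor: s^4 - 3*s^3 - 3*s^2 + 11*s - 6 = (s + 2)*(s^3 - 5*s^2 + 7*s - 3) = (s - 1)*(s + 2)*(s^2 - 4*s + 3) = (s - 3)*(s - 1)*(s + 2)*(s - 1)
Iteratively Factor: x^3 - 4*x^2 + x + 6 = (x + 1)*(x^2 - 5*x + 6) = (x - 2)*(x + 1)*(x - 3)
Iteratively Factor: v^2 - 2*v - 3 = (v - 3)*(v + 1)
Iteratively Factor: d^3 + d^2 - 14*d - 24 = (d + 3)*(d^2 - 2*d - 8) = (d - 4)*(d + 3)*(d + 2)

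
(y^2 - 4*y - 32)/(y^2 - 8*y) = (y + 4)/y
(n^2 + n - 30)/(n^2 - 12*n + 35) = (n + 6)/(n - 7)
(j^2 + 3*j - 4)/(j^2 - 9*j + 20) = (j^2 + 3*j - 4)/(j^2 - 9*j + 20)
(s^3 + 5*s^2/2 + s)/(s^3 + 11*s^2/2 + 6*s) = (2*s^2 + 5*s + 2)/(2*s^2 + 11*s + 12)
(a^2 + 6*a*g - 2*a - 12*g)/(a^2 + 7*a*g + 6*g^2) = (a - 2)/(a + g)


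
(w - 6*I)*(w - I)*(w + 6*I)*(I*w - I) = I*w^4 + w^3 - I*w^3 - w^2 + 36*I*w^2 + 36*w - 36*I*w - 36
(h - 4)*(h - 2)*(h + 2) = h^3 - 4*h^2 - 4*h + 16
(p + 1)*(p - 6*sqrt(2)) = p^2 - 6*sqrt(2)*p + p - 6*sqrt(2)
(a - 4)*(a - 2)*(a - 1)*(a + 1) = a^4 - 6*a^3 + 7*a^2 + 6*a - 8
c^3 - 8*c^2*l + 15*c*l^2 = c*(c - 5*l)*(c - 3*l)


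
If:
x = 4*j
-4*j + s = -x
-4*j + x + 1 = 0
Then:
No Solution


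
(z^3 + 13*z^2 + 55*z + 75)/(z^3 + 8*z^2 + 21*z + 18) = (z^2 + 10*z + 25)/(z^2 + 5*z + 6)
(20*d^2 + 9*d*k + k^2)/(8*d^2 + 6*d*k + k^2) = (5*d + k)/(2*d + k)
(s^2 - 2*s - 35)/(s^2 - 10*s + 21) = (s + 5)/(s - 3)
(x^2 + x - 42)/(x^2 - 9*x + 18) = (x + 7)/(x - 3)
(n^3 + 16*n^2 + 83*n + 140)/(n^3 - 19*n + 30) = (n^2 + 11*n + 28)/(n^2 - 5*n + 6)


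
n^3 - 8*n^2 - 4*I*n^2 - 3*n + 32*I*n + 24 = (n - 8)*(n - 3*I)*(n - I)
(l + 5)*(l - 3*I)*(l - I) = l^3 + 5*l^2 - 4*I*l^2 - 3*l - 20*I*l - 15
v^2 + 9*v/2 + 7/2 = (v + 1)*(v + 7/2)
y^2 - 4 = (y - 2)*(y + 2)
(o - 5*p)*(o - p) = o^2 - 6*o*p + 5*p^2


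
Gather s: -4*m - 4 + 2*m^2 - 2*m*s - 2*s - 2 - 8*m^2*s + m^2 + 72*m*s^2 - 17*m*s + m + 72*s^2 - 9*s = 3*m^2 - 3*m + s^2*(72*m + 72) + s*(-8*m^2 - 19*m - 11) - 6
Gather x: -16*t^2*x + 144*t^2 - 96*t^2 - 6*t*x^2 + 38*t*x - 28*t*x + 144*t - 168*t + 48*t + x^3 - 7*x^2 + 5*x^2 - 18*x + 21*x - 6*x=48*t^2 + 24*t + x^3 + x^2*(-6*t - 2) + x*(-16*t^2 + 10*t - 3)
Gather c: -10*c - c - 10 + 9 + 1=-11*c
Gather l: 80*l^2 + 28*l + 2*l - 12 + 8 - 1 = 80*l^2 + 30*l - 5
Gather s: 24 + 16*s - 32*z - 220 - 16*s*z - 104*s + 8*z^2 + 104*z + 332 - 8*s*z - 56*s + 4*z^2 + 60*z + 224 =s*(-24*z - 144) + 12*z^2 + 132*z + 360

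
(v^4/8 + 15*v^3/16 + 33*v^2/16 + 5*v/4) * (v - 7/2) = v^5/8 + v^4/2 - 39*v^3/32 - 191*v^2/32 - 35*v/8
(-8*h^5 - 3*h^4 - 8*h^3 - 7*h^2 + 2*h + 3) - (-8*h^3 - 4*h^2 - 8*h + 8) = -8*h^5 - 3*h^4 - 3*h^2 + 10*h - 5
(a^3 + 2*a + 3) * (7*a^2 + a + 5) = 7*a^5 + a^4 + 19*a^3 + 23*a^2 + 13*a + 15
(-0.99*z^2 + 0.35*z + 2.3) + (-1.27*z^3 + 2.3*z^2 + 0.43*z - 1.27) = -1.27*z^3 + 1.31*z^2 + 0.78*z + 1.03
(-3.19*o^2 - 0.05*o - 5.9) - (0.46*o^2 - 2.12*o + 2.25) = -3.65*o^2 + 2.07*o - 8.15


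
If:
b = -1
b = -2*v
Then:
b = -1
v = 1/2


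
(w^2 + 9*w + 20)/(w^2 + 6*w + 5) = (w + 4)/(w + 1)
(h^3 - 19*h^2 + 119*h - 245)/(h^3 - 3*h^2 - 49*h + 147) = (h^2 - 12*h + 35)/(h^2 + 4*h - 21)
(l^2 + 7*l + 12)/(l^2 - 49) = (l^2 + 7*l + 12)/(l^2 - 49)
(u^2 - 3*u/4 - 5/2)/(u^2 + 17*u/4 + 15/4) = (u - 2)/(u + 3)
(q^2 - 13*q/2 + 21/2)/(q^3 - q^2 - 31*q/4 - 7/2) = 2*(q - 3)/(2*q^2 + 5*q + 2)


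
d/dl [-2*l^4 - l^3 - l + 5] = -8*l^3 - 3*l^2 - 1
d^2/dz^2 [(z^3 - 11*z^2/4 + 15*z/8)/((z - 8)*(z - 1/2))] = 4*(187*z^3 - 276*z^2 + 102*z + 79)/(8*z^6 - 204*z^5 + 1830*z^4 - 6545*z^3 + 7320*z^2 - 3264*z + 512)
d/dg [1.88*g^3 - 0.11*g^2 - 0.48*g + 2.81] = 5.64*g^2 - 0.22*g - 0.48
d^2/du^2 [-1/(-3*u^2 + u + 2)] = 2*(9*u^2 - 3*u - (6*u - 1)^2 - 6)/(-3*u^2 + u + 2)^3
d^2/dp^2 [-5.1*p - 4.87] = 0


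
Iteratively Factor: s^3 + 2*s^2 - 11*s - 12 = (s - 3)*(s^2 + 5*s + 4) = (s - 3)*(s + 4)*(s + 1)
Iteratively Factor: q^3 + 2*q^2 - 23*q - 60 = (q + 3)*(q^2 - q - 20) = (q - 5)*(q + 3)*(q + 4)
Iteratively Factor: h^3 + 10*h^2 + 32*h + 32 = (h + 4)*(h^2 + 6*h + 8) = (h + 4)^2*(h + 2)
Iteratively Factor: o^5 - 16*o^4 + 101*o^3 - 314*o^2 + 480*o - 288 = (o - 4)*(o^4 - 12*o^3 + 53*o^2 - 102*o + 72) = (o - 4)*(o - 3)*(o^3 - 9*o^2 + 26*o - 24) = (o - 4)*(o - 3)^2*(o^2 - 6*o + 8) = (o - 4)*(o - 3)^2*(o - 2)*(o - 4)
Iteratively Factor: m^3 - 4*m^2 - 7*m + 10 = (m - 1)*(m^2 - 3*m - 10) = (m - 5)*(m - 1)*(m + 2)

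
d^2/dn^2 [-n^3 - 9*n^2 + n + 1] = -6*n - 18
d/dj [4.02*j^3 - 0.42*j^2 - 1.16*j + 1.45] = 12.06*j^2 - 0.84*j - 1.16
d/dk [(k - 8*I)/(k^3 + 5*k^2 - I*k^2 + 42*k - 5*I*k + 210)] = (-2*k^3 + k^2*(-5 + 25*I) + k*(16 + 80*I) + 250 + 336*I)/(k^6 + k^5*(10 - 2*I) + k^4*(108 - 20*I) + k^3*(830 - 134*I) + k^2*(3839 - 840*I) + k*(17640 - 2100*I) + 44100)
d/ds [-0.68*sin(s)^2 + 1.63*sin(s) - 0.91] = (1.63 - 1.36*sin(s))*cos(s)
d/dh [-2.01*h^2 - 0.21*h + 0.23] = -4.02*h - 0.21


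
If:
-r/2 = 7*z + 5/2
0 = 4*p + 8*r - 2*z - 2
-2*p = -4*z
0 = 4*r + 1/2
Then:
No Solution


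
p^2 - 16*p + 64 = (p - 8)^2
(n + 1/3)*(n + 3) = n^2 + 10*n/3 + 1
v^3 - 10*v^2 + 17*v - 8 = (v - 8)*(v - 1)^2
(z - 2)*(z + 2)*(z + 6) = z^3 + 6*z^2 - 4*z - 24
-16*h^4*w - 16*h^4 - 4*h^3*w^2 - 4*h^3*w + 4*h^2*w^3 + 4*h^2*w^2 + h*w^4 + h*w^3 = (-2*h + w)*(2*h + w)*(4*h + w)*(h*w + h)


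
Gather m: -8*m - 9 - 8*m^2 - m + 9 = -8*m^2 - 9*m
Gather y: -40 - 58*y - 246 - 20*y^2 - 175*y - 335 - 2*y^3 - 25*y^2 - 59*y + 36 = -2*y^3 - 45*y^2 - 292*y - 585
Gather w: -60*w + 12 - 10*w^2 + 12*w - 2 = -10*w^2 - 48*w + 10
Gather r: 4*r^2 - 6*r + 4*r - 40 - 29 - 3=4*r^2 - 2*r - 72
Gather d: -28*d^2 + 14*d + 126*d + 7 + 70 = -28*d^2 + 140*d + 77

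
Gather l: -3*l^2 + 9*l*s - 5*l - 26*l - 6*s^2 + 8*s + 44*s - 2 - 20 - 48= -3*l^2 + l*(9*s - 31) - 6*s^2 + 52*s - 70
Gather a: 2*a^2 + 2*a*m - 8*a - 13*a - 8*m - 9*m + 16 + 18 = 2*a^2 + a*(2*m - 21) - 17*m + 34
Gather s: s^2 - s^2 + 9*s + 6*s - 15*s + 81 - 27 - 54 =0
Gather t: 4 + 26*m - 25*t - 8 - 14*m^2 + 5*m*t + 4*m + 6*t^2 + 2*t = -14*m^2 + 30*m + 6*t^2 + t*(5*m - 23) - 4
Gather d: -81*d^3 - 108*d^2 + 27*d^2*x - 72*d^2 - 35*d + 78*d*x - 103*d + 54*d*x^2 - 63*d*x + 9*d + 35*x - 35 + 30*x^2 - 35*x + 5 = -81*d^3 + d^2*(27*x - 180) + d*(54*x^2 + 15*x - 129) + 30*x^2 - 30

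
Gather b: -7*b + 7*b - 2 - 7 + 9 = 0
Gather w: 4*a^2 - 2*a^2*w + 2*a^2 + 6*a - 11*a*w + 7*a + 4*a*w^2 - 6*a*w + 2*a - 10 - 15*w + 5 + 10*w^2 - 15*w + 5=6*a^2 + 15*a + w^2*(4*a + 10) + w*(-2*a^2 - 17*a - 30)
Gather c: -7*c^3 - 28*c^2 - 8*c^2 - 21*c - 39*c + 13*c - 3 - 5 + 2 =-7*c^3 - 36*c^2 - 47*c - 6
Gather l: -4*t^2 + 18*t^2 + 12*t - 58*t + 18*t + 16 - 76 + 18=14*t^2 - 28*t - 42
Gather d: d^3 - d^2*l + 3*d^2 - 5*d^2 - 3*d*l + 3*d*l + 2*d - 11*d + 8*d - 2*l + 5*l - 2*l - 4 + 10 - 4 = d^3 + d^2*(-l - 2) - d + l + 2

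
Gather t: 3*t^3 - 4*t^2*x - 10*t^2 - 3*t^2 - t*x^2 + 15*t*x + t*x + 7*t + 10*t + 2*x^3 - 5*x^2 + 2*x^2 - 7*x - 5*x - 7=3*t^3 + t^2*(-4*x - 13) + t*(-x^2 + 16*x + 17) + 2*x^3 - 3*x^2 - 12*x - 7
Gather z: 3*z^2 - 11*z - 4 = 3*z^2 - 11*z - 4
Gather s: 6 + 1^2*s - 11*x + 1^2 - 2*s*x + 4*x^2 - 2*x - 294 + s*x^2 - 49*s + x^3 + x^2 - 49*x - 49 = s*(x^2 - 2*x - 48) + x^3 + 5*x^2 - 62*x - 336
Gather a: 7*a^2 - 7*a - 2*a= 7*a^2 - 9*a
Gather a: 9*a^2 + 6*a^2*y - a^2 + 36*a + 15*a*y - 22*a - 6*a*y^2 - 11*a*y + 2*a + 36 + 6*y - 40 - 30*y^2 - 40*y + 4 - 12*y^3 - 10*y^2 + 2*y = a^2*(6*y + 8) + a*(-6*y^2 + 4*y + 16) - 12*y^3 - 40*y^2 - 32*y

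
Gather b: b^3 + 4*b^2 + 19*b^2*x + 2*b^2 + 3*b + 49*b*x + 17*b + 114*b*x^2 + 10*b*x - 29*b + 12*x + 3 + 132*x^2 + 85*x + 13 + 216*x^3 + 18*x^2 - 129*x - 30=b^3 + b^2*(19*x + 6) + b*(114*x^2 + 59*x - 9) + 216*x^3 + 150*x^2 - 32*x - 14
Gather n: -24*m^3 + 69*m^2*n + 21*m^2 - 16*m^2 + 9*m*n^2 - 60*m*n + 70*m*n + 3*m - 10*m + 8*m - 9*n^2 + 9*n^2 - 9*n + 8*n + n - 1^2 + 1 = -24*m^3 + 5*m^2 + 9*m*n^2 + m + n*(69*m^2 + 10*m)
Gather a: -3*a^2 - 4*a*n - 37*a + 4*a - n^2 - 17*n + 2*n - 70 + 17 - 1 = -3*a^2 + a*(-4*n - 33) - n^2 - 15*n - 54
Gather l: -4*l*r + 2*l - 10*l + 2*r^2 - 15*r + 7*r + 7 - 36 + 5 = l*(-4*r - 8) + 2*r^2 - 8*r - 24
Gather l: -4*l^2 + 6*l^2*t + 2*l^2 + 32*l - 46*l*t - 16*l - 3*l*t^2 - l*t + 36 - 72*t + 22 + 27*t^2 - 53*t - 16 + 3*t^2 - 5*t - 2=l^2*(6*t - 2) + l*(-3*t^2 - 47*t + 16) + 30*t^2 - 130*t + 40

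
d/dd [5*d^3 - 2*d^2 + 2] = d*(15*d - 4)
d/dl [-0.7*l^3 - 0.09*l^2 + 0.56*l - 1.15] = -2.1*l^2 - 0.18*l + 0.56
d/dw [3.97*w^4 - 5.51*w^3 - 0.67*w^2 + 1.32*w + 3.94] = 15.88*w^3 - 16.53*w^2 - 1.34*w + 1.32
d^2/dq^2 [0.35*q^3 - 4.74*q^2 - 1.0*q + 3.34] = 2.1*q - 9.48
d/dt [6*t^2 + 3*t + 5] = 12*t + 3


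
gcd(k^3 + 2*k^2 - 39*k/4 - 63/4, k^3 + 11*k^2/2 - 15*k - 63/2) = k^2 - 3*k/2 - 9/2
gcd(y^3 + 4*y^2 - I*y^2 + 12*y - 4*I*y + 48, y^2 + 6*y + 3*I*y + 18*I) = y + 3*I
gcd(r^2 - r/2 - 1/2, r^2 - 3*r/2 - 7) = 1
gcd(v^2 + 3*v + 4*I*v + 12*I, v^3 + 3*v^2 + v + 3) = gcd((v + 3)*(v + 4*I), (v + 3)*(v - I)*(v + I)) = v + 3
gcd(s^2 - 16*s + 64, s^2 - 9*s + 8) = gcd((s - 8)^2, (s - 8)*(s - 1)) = s - 8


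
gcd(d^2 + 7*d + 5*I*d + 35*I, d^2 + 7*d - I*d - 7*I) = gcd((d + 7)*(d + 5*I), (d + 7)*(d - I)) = d + 7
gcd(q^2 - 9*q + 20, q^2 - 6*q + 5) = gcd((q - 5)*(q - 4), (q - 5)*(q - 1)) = q - 5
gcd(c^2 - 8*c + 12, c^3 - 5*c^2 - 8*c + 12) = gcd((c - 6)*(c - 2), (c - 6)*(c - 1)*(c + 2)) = c - 6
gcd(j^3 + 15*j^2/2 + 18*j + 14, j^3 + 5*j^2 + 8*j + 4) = j^2 + 4*j + 4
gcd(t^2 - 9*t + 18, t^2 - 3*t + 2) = 1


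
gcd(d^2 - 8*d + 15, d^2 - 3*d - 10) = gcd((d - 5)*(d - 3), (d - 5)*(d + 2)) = d - 5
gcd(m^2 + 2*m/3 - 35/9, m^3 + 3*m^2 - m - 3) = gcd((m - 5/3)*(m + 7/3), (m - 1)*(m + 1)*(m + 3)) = 1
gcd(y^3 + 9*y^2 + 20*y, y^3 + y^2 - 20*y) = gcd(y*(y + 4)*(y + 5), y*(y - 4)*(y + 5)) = y^2 + 5*y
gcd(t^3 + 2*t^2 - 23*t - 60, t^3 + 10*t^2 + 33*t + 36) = t^2 + 7*t + 12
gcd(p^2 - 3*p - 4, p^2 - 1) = p + 1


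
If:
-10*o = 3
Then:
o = -3/10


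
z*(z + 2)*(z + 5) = z^3 + 7*z^2 + 10*z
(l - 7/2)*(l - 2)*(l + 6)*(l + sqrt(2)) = l^4 + l^3/2 + sqrt(2)*l^3 - 26*l^2 + sqrt(2)*l^2/2 - 26*sqrt(2)*l + 42*l + 42*sqrt(2)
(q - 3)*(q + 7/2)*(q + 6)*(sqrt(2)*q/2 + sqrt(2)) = sqrt(2)*q^4/2 + 17*sqrt(2)*q^3/4 + 11*sqrt(2)*q^2/4 - 39*sqrt(2)*q - 63*sqrt(2)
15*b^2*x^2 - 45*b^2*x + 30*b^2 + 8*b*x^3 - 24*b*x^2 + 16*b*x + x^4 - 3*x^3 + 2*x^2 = (3*b + x)*(5*b + x)*(x - 2)*(x - 1)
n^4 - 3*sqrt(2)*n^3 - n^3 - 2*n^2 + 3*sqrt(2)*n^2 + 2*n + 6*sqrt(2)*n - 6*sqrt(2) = (n - 1)*(n - 3*sqrt(2))*(n - sqrt(2))*(n + sqrt(2))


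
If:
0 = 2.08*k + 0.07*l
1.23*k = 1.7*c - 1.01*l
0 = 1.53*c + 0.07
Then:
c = -0.05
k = 0.00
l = -0.08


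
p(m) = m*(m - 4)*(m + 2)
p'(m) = m*(m - 4) + m*(m + 2) + (m - 4)*(m + 2) = 3*m^2 - 4*m - 8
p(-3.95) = -61.23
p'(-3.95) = 54.61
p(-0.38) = 2.70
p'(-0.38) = -6.05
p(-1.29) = 4.85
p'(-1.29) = 2.15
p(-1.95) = 0.58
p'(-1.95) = 11.21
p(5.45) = 58.87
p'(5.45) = 59.31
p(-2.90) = -18.01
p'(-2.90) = 28.83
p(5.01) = 35.47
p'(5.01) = 47.26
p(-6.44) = -298.52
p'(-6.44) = 142.18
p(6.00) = 96.00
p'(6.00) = 76.00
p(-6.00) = -240.00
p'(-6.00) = 124.00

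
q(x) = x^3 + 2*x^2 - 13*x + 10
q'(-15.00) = 602.00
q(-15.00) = -2720.00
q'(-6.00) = 71.00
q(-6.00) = -56.00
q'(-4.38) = 27.03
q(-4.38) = 21.28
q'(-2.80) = -0.68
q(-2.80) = 40.13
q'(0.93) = -6.69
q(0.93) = 0.44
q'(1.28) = -2.96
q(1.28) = -1.27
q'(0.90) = -6.97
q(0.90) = 0.65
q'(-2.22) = -7.09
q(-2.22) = 37.78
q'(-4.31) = 25.49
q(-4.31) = 23.12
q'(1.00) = -6.00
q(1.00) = 0.00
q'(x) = 3*x^2 + 4*x - 13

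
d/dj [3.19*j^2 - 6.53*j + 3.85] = 6.38*j - 6.53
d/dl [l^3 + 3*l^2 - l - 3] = 3*l^2 + 6*l - 1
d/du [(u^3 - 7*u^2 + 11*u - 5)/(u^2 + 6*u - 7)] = (u^2 + 14*u - 47)/(u^2 + 14*u + 49)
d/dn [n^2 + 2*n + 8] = 2*n + 2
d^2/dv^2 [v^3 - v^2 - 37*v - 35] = 6*v - 2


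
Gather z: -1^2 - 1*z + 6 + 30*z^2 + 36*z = 30*z^2 + 35*z + 5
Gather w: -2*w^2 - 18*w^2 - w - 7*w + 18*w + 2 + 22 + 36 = -20*w^2 + 10*w + 60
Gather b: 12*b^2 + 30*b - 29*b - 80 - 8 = 12*b^2 + b - 88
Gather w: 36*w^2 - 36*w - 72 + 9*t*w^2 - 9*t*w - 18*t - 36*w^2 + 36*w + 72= 9*t*w^2 - 9*t*w - 18*t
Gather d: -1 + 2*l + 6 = 2*l + 5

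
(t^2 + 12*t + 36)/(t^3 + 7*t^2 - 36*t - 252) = (t + 6)/(t^2 + t - 42)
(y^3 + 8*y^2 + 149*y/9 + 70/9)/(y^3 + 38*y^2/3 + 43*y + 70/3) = (y + 7/3)/(y + 7)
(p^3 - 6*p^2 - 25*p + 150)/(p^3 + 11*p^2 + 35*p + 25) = (p^2 - 11*p + 30)/(p^2 + 6*p + 5)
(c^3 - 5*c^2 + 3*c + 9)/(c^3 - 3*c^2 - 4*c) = (c^2 - 6*c + 9)/(c*(c - 4))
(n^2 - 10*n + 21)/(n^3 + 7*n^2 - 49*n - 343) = (n - 3)/(n^2 + 14*n + 49)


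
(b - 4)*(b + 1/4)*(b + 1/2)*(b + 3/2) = b^4 - 7*b^3/4 - 31*b^2/4 - 77*b/16 - 3/4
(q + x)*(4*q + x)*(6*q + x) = 24*q^3 + 34*q^2*x + 11*q*x^2 + x^3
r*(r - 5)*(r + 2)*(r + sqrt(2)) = r^4 - 3*r^3 + sqrt(2)*r^3 - 10*r^2 - 3*sqrt(2)*r^2 - 10*sqrt(2)*r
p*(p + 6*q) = p^2 + 6*p*q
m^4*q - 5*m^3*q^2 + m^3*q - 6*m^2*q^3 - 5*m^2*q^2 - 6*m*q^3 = m*(m - 6*q)*(m + q)*(m*q + q)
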